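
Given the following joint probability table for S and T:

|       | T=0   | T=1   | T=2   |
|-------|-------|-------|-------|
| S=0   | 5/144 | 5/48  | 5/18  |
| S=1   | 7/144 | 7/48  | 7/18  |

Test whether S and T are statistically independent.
Marginal P(S) (row sums):
  P(S=0) = 5/144 + 5/48 + 5/18 = 5/12
  P(S=1) = 7/144 + 7/48 + 7/18 = 7/12
Marginal P(T) (column sums):
  P(T=0) = 5/144 + 7/144 = 1/12
  P(T=1) = 5/48 + 7/48 = 1/4
  P(T=2) = 5/18 + 7/18 = 2/3

S and T are independent iff P(S=i,T=j) = P(S=i)·P(T=j) for every cell.
  P(S=0)·P(T=0) = 5/12 × 1/12 = 5/144 = P(S=0,T=0) ✓
  P(S=0)·P(T=1) = 5/12 × 1/4 = 5/48 = P(S=0,T=1) ✓
  P(S=0)·P(T=2) = 5/12 × 2/3 = 5/18 = P(S=0,T=2) ✓
  P(S=1)·P(T=0) = 7/12 × 1/12 = 7/144 = P(S=1,T=0) ✓
  P(S=1)·P(T=1) = 7/12 × 1/4 = 7/48 = P(S=1,T=1) ✓
  P(S=1)·P(T=2) = 7/12 × 2/3 = 7/18 = P(S=1,T=2) ✓

Yes, S and T are independent: every cell factors, so I(S;T) = 0 bits.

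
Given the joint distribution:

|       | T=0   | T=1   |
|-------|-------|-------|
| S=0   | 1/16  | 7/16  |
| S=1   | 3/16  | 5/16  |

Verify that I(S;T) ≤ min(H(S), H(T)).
Marginal P(S) (row sums):
  P(S=0) = 1/16 + 7/16 = 1/2
  P(S=1) = 3/16 + 5/16 = 1/2
Marginal P(T) (column sums):
  P(T=0) = 1/16 + 3/16 = 1/4
  P(T=1) = 7/16 + 5/16 = 3/4

H(S) = -[(1/2)·log₂(1/2) + (1/2)·log₂(1/2)]
  = 0.5000 + 0.5000
  = 1.0000 bits
H(T) = -[(1/4)·log₂(1/4) + (3/4)·log₂(3/4)]
  = 0.5000 + 0.3113
  = 0.8113 bits
H(S,T) = -[(1/16)·log₂(1/16) + (7/16)·log₂(7/16) + (3/16)·log₂(3/16) + (5/16)·log₂(5/16)]
  = 0.2500 + 0.5218 + 0.4528 + 0.5244
  = 1.7490 bits

I(S;T) = H(S) + H(T) - H(S,T)
  = 1.0000 + 0.8113 - 1.7490
  = 0.0623 bits

min(H(S), H(T)) = min(1.0000, 0.8113) = 0.8113 bits
Since 0.0623 ≤ 0.8113, the bound is satisfied ✓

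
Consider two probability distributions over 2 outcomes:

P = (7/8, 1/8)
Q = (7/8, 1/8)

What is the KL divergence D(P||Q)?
D(P||Q) = Σ P(i) log₂(P(i)/Q(i))
  i=0: (7/8) × log₂((7/8)/(7/8)) = (7/8) × log₂(1) = 0.0000
  i=1: (1/8) × log₂((1/8)/(1/8)) = (1/8) × log₂(1) = 0.0000
D(P||Q) = 0.0000 + 0.0000
  = 0.0000 bits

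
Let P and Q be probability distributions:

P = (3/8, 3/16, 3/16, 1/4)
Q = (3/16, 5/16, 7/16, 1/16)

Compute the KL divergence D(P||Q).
D(P||Q) = Σ P(i) log₂(P(i)/Q(i))
  i=0: (3/8) × log₂((3/8)/(3/16)) = (3/8) × log₂(2) = 0.3750
  i=1: (3/16) × log₂((3/16)/(5/16)) = (3/16) × log₂(3/5) = -0.1382
  i=2: (3/16) × log₂((3/16)/(7/16)) = (3/16) × log₂(3/7) = -0.2292
  i=3: (1/4) × log₂((1/4)/(1/16)) = (1/4) × log₂(4) = 0.5000
D(P||Q) = 0.3750 - 0.1382 - 0.2292 + 0.5000
  = 0.5076 bits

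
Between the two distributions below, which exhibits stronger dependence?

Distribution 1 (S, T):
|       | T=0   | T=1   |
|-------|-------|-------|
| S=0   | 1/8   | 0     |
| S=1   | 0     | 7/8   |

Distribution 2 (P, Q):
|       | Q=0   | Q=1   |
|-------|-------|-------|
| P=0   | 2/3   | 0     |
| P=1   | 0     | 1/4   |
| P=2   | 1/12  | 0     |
Distribution 1 (S, T):
Marginal P(S) (row sums):
  P(S=0) = 1/8 + 0 = 1/8
  P(S=1) = 0 + 7/8 = 7/8
Marginal P(T) (column sums):
  P(T=0) = 1/8 + 0 = 1/8
  P(T=1) = 0 + 7/8 = 7/8

H(S) = -[(1/8)·log₂(1/8) + (7/8)·log₂(7/8)]
  = 0.3750 + 0.1686
  = 0.5436 bits
H(T) = -[(1/8)·log₂(1/8) + (7/8)·log₂(7/8)]
  = 0.3750 + 0.1686
  = 0.5436 bits
H(S,T) = -[(1/8)·log₂(1/8) + (7/8)·log₂(7/8)]
  = 0.3750 + 0.1686
  = 0.5436 bits

I(S;T) = H(S) + H(T) - H(S,T)
  = 0.5436 + 0.5436 - 0.5436
  = 0.5436 bits

Distribution 2 (P, Q):
Marginal P(P) (row sums):
  P(P=0) = 2/3 + 0 = 2/3
  P(P=1) = 0 + 1/4 = 1/4
  P(P=2) = 1/12 + 0 = 1/12
Marginal P(Q) (column sums):
  P(Q=0) = 2/3 + 0 + 1/12 = 3/4
  P(Q=1) = 0 + 1/4 + 0 = 1/4

H(P) = -[(2/3)·log₂(2/3) + (1/4)·log₂(1/4) + (1/12)·log₂(1/12)]
  = 0.3900 + 0.5000 + 0.2987
  = 1.1887 bits
H(Q) = -[(3/4)·log₂(3/4) + (1/4)·log₂(1/4)]
  = 0.3113 + 0.5000
  = 0.8113 bits
H(P,Q) = -[(2/3)·log₂(2/3) + (1/4)·log₂(1/4) + (1/12)·log₂(1/12)]
  = 0.3900 + 0.5000 + 0.2987
  = 1.1887 bits

I(P;Q) = H(P) + H(Q) - H(P,Q)
  = 1.1887 + 0.8113 - 1.1887
  = 0.8113 bits

I(P;Q) = 0.8113 bits > I(S;T) = 0.5436 bits, so (P, Q) has the higher mutual information (stronger dependence).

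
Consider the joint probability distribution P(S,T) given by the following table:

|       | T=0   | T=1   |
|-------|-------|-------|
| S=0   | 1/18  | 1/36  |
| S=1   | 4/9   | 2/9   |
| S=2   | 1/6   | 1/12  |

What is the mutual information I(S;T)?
Marginal P(S) (row sums):
  P(S=0) = 1/18 + 1/36 = 1/12
  P(S=1) = 4/9 + 2/9 = 2/3
  P(S=2) = 1/6 + 1/12 = 1/4
Marginal P(T) (column sums):
  P(T=0) = 1/18 + 4/9 + 1/6 = 2/3
  P(T=1) = 1/36 + 2/9 + 1/12 = 1/3

H(S) = -[(1/12)·log₂(1/12) + (2/3)·log₂(2/3) + (1/4)·log₂(1/4)]
  = 0.2987 + 0.3900 + 0.5000
  = 1.1887 bits
H(T) = -[(2/3)·log₂(2/3) + (1/3)·log₂(1/3)]
  = 0.3900 + 0.5283
  = 0.9183 bits
H(S,T) = -[(1/18)·log₂(1/18) + (1/36)·log₂(1/36) + (4/9)·log₂(4/9) + (2/9)·log₂(2/9) + (1/6)·log₂(1/6) + (1/12)·log₂(1/12)]
  = 0.2317 + 0.1436 + 0.5200 + 0.4822 + 0.4308 + 0.2987
  = 2.1070 bits

I(S;T) = H(S) + H(T) - H(S,T)
  = 1.1887 + 0.9183 - 2.1070
  = 0.0000 bits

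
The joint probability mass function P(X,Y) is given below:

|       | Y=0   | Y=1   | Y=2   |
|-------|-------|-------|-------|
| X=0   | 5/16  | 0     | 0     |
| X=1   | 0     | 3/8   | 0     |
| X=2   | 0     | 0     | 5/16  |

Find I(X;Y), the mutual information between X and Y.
Marginal P(X) (row sums):
  P(X=0) = 5/16 + 0 + 0 = 5/16
  P(X=1) = 0 + 3/8 + 0 = 3/8
  P(X=2) = 0 + 0 + 5/16 = 5/16
Marginal P(Y) (column sums):
  P(Y=0) = 5/16 + 0 + 0 = 5/16
  P(Y=1) = 0 + 3/8 + 0 = 3/8
  P(Y=2) = 0 + 0 + 5/16 = 5/16

H(X) = -[(5/16)·log₂(5/16) + (3/8)·log₂(3/8) + (5/16)·log₂(5/16)]
  = 0.5244 + 0.5306 + 0.5244
  = 1.5794 bits
H(Y) = -[(5/16)·log₂(5/16) + (3/8)·log₂(3/8) + (5/16)·log₂(5/16)]
  = 0.5244 + 0.5306 + 0.5244
  = 1.5794 bits
H(X,Y) = -[(5/16)·log₂(5/16) + (3/8)·log₂(3/8) + (5/16)·log₂(5/16)]
  = 0.5244 + 0.5306 + 0.5244
  = 1.5794 bits

I(X;Y) = H(X) + H(Y) - H(X,Y)
  = 1.5794 + 1.5794 - 1.5794
  = 1.5794 bits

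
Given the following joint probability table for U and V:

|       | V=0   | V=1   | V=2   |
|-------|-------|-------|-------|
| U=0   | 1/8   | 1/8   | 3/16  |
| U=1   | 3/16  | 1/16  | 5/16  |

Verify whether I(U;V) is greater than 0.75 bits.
Marginal P(U) (row sums):
  P(U=0) = 1/8 + 1/8 + 3/16 = 7/16
  P(U=1) = 3/16 + 1/16 + 5/16 = 9/16
Marginal P(V) (column sums):
  P(V=0) = 1/8 + 3/16 = 5/16
  P(V=1) = 1/8 + 1/16 = 3/16
  P(V=2) = 3/16 + 5/16 = 1/2

H(U) = -[(7/16)·log₂(7/16) + (9/16)·log₂(9/16)]
  = 0.5218 + 0.4669
  = 0.9887 bits
H(V) = -[(5/16)·log₂(5/16) + (3/16)·log₂(3/16) + (1/2)·log₂(1/2)]
  = 0.5244 + 0.4528 + 0.5000
  = 1.4772 bits
H(U,V) = -[(1/8)·log₂(1/8) + (1/8)·log₂(1/8) + (3/16)·log₂(3/16) + (3/16)·log₂(3/16) + (1/16)·log₂(1/16) + (5/16)·log₂(5/16)]
  = 0.3750 + 0.3750 + 0.4528 + 0.4528 + 0.2500 + 0.5244
  = 2.4300 bits

I(U;V) = H(U) + H(V) - H(U,V)
  = 0.9887 + 1.4772 - 2.4300
  = 0.0359 bits

No. I(U;V) = 0.0359 bits, which is ≤ 0.75 bits.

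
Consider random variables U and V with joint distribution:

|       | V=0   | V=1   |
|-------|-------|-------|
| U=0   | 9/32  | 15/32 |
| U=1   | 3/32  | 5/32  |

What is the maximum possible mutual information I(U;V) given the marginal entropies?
The upper bound on mutual information is I(U;V) ≤ min(H(U), H(V)).

Marginal P(U) (row sums):
  P(U=0) = 9/32 + 15/32 = 3/4
  P(U=1) = 3/32 + 5/32 = 1/4
Marginal P(V) (column sums):
  P(V=0) = 9/32 + 3/32 = 3/8
  P(V=1) = 15/32 + 5/32 = 5/8

H(U) = -[(3/4)·log₂(3/4) + (1/4)·log₂(1/4)]
  = 0.3113 + 0.5000
  = 0.8113 bits
H(V) = -[(3/8)·log₂(3/8) + (5/8)·log₂(5/8)]
  = 0.5306 + 0.4238
  = 0.9544 bits

Maximum possible I(U;V) = min(0.8113, 0.9544) = 0.8113 bits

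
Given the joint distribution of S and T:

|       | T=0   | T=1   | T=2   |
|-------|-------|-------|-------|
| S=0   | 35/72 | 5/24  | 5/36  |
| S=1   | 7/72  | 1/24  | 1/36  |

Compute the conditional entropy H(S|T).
Marginal P(T) (column sums):
  P(T=0) = 35/72 + 7/72 = 7/12
  P(T=1) = 5/24 + 1/24 = 1/4
  P(T=2) = 5/36 + 1/36 = 1/6

H(S|T) = -Σ P(S,T)·log₂ P(S|T), where P(S|T) = P(S,T) / P(T)
  (S=0,T=0): P(S|T) = (35/72)/(7/12) = 5/6;  -(35/72)·log₂(5/6) = 0.1279
  (S=0,T=1): P(S|T) = (5/24)/(1/4) = 5/6;  -(5/24)·log₂(5/6) = 0.0548
  (S=0,T=2): P(S|T) = (5/36)/(1/6) = 5/6;  -(5/36)·log₂(5/6) = 0.0365
  (S=1,T=0): P(S|T) = (7/72)/(7/12) = 1/6;  -(7/72)·log₂(1/6) = 0.2513
  (S=1,T=1): P(S|T) = (1/24)/(1/4) = 1/6;  -(1/24)·log₂(1/6) = 0.1077
  (S=1,T=2): P(S|T) = (1/36)/(1/6) = 1/6;  -(1/36)·log₂(1/6) = 0.0718
H(S|T) = 0.1279 + 0.0548 + 0.0365 + 0.2513 + 0.1077 + 0.0718
  = 0.6500 bits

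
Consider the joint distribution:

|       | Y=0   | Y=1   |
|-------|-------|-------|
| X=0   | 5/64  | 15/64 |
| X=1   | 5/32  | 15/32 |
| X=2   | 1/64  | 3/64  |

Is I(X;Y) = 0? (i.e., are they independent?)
Marginal P(X) (row sums):
  P(X=0) = 5/64 + 15/64 = 5/16
  P(X=1) = 5/32 + 15/32 = 5/8
  P(X=2) = 1/64 + 3/64 = 1/16
Marginal P(Y) (column sums):
  P(Y=0) = 5/64 + 5/32 + 1/64 = 1/4
  P(Y=1) = 15/64 + 15/32 + 3/64 = 3/4

X and Y are independent iff P(X=i,Y=j) = P(X=i)·P(Y=j) for every cell.
  P(X=0)·P(Y=0) = 5/16 × 1/4 = 5/64 = P(X=0,Y=0) ✓
  P(X=0)·P(Y=1) = 5/16 × 3/4 = 15/64 = P(X=0,Y=1) ✓
  P(X=1)·P(Y=0) = 5/8 × 1/4 = 5/32 = P(X=1,Y=0) ✓
  P(X=1)·P(Y=1) = 5/8 × 3/4 = 15/32 = P(X=1,Y=1) ✓
  P(X=2)·P(Y=0) = 1/16 × 1/4 = 1/64 = P(X=2,Y=0) ✓
  P(X=2)·P(Y=1) = 1/16 × 3/4 = 3/64 = P(X=2,Y=1) ✓

Yes, X and Y are independent: every cell factors, so I(X;Y) = 0 bits.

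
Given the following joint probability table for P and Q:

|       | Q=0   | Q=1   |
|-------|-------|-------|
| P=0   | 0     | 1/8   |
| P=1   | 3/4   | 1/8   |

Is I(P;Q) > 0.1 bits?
Marginal P(P) (row sums):
  P(P=0) = 0 + 1/8 = 1/8
  P(P=1) = 3/4 + 1/8 = 7/8
Marginal P(Q) (column sums):
  P(Q=0) = 0 + 3/4 = 3/4
  P(Q=1) = 1/8 + 1/8 = 1/4

H(P) = -[(1/8)·log₂(1/8) + (7/8)·log₂(7/8)]
  = 0.3750 + 0.1686
  = 0.5436 bits
H(Q) = -[(3/4)·log₂(3/4) + (1/4)·log₂(1/4)]
  = 0.3113 + 0.5000
  = 0.8113 bits
H(P,Q) = -[(1/8)·log₂(1/8) + (3/4)·log₂(3/4) + (1/8)·log₂(1/8)]
  = 0.3750 + 0.3113 + 0.3750
  = 1.0613 bits

I(P;Q) = H(P) + H(Q) - H(P,Q)
  = 0.5436 + 0.8113 - 1.0613
  = 0.2936 bits

Yes. I(P;Q) = 0.2936 bits, which is > 0.1 bits.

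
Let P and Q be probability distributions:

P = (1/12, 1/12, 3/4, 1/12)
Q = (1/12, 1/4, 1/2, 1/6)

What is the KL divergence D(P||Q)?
D(P||Q) = Σ P(i) log₂(P(i)/Q(i))
  i=0: (1/12) × log₂((1/12)/(1/12)) = (1/12) × log₂(1) = 0.0000
  i=1: (1/12) × log₂((1/12)/(1/4)) = (1/12) × log₂(1/3) = -0.1321
  i=2: (3/4) × log₂((3/4)/(1/2)) = (3/4) × log₂(3/2) = 0.4387
  i=3: (1/12) × log₂((1/12)/(1/6)) = (1/12) × log₂(1/2) = -0.0833
D(P||Q) = 0.0000 - 0.1321 + 0.4387 - 0.0833
  = 0.2233 bits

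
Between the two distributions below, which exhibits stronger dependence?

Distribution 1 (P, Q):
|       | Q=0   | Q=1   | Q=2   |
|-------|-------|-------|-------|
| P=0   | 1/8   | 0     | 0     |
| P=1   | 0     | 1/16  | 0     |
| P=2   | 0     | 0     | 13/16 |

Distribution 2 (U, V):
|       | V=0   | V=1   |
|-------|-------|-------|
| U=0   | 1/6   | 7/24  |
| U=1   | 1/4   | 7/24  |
Distribution 1 (P, Q):
Marginal P(P) (row sums):
  P(P=0) = 1/8 + 0 + 0 = 1/8
  P(P=1) = 0 + 1/16 + 0 = 1/16
  P(P=2) = 0 + 0 + 13/16 = 13/16
Marginal P(Q) (column sums):
  P(Q=0) = 1/8 + 0 + 0 = 1/8
  P(Q=1) = 0 + 1/16 + 0 = 1/16
  P(Q=2) = 0 + 0 + 13/16 = 13/16

H(P) = -[(1/8)·log₂(1/8) + (1/16)·log₂(1/16) + (13/16)·log₂(13/16)]
  = 0.3750 + 0.2500 + 0.2434
  = 0.8684 bits
H(Q) = -[(1/8)·log₂(1/8) + (1/16)·log₂(1/16) + (13/16)·log₂(13/16)]
  = 0.3750 + 0.2500 + 0.2434
  = 0.8684 bits
H(P,Q) = -[(1/8)·log₂(1/8) + (1/16)·log₂(1/16) + (13/16)·log₂(13/16)]
  = 0.3750 + 0.2500 + 0.2434
  = 0.8684 bits

I(P;Q) = H(P) + H(Q) - H(P,Q)
  = 0.8684 + 0.8684 - 0.8684
  = 0.8684 bits

Distribution 2 (U, V):
Marginal P(U) (row sums):
  P(U=0) = 1/6 + 7/24 = 11/24
  P(U=1) = 1/4 + 7/24 = 13/24
Marginal P(V) (column sums):
  P(V=0) = 1/6 + 1/4 = 5/12
  P(V=1) = 7/24 + 7/24 = 7/12

H(U) = -[(11/24)·log₂(11/24) + (13/24)·log₂(13/24)]
  = 0.5159 + 0.4791
  = 0.9950 bits
H(V) = -[(5/12)·log₂(5/12) + (7/12)·log₂(7/12)]
  = 0.5263 + 0.4536
  = 0.9799 bits
H(U,V) = -[(1/6)·log₂(1/6) + (7/24)·log₂(7/24) + (1/4)·log₂(1/4) + (7/24)·log₂(7/24)]
  = 0.4308 + 0.5185 + 0.5000 + 0.5185
  = 1.9678 bits

I(U;V) = H(U) + H(V) - H(U,V)
  = 0.9950 + 0.9799 - 1.9678
  = 0.0071 bits

I(P;Q) = 0.8684 bits > I(U;V) = 0.0071 bits, so (P, Q) has the higher mutual information (stronger dependence).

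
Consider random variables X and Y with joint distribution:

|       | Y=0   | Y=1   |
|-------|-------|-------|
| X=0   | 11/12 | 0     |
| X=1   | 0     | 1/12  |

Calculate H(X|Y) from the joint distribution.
Marginal P(Y) (column sums):
  P(Y=0) = 11/12 + 0 = 11/12
  P(Y=1) = 0 + 1/12 = 1/12

H(X|Y) = -Σ P(X,Y)·log₂ P(X|Y), where P(X|Y) = P(X,Y) / P(Y)
  (cells with P(X,Y) = 0 contribute 0)
  (X=0,Y=0): P(X|Y) = (11/12)/(11/12) = 1;  -(11/12)·log₂(1) = 0.0000
  (X=1,Y=1): P(X|Y) = (1/12)/(1/12) = 1;  -(1/12)·log₂(1) = 0.0000
H(X|Y) = 0.0000 + 0.0000
  = 0.0000 bits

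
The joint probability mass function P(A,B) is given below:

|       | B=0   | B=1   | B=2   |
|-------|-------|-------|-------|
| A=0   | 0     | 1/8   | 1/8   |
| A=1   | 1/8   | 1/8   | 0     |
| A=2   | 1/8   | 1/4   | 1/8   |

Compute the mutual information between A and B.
Marginal P(A) (row sums):
  P(A=0) = 0 + 1/8 + 1/8 = 1/4
  P(A=1) = 1/8 + 1/8 + 0 = 1/4
  P(A=2) = 1/8 + 1/4 + 1/8 = 1/2
Marginal P(B) (column sums):
  P(B=0) = 0 + 1/8 + 1/8 = 1/4
  P(B=1) = 1/8 + 1/8 + 1/4 = 1/2
  P(B=2) = 1/8 + 0 + 1/8 = 1/4

H(A) = -[(1/4)·log₂(1/4) + (1/4)·log₂(1/4) + (1/2)·log₂(1/2)]
  = 0.5000 + 0.5000 + 0.5000
  = 1.5000 bits
H(B) = -[(1/4)·log₂(1/4) + (1/2)·log₂(1/2) + (1/4)·log₂(1/4)]
  = 0.5000 + 0.5000 + 0.5000
  = 1.5000 bits
H(A,B) = -[(1/8)·log₂(1/8) + (1/8)·log₂(1/8) + (1/8)·log₂(1/8) + (1/8)·log₂(1/8) + (1/8)·log₂(1/8) + (1/4)·log₂(1/4) + (1/8)·log₂(1/8)]
  = 0.3750 + 0.3750 + 0.3750 + 0.3750 + 0.3750 + 0.5000 + 0.3750
  = 2.7500 bits

I(A;B) = H(A) + H(B) - H(A,B)
  = 1.5000 + 1.5000 - 2.7500
  = 0.2500 bits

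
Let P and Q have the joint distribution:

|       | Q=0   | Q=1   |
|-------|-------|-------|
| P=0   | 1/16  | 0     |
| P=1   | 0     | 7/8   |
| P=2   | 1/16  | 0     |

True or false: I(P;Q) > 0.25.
Marginal P(P) (row sums):
  P(P=0) = 1/16 + 0 = 1/16
  P(P=1) = 0 + 7/8 = 7/8
  P(P=2) = 1/16 + 0 = 1/16
Marginal P(Q) (column sums):
  P(Q=0) = 1/16 + 0 + 1/16 = 1/8
  P(Q=1) = 0 + 7/8 + 0 = 7/8

H(P) = -[(1/16)·log₂(1/16) + (7/8)·log₂(7/8) + (1/16)·log₂(1/16)]
  = 0.2500 + 0.1686 + 0.2500
  = 0.6686 bits
H(Q) = -[(1/8)·log₂(1/8) + (7/8)·log₂(7/8)]
  = 0.3750 + 0.1686
  = 0.5436 bits
H(P,Q) = -[(1/16)·log₂(1/16) + (7/8)·log₂(7/8) + (1/16)·log₂(1/16)]
  = 0.2500 + 0.1686 + 0.2500
  = 0.6686 bits

I(P;Q) = H(P) + H(Q) - H(P,Q)
  = 0.6686 + 0.5436 - 0.6686
  = 0.5436 bits

True. I(P;Q) = 0.5436 bits, which is > 0.25 bits.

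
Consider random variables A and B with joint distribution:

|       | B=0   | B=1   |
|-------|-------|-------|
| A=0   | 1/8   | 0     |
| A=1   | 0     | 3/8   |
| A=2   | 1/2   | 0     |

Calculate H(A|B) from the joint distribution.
Marginal P(B) (column sums):
  P(B=0) = 1/8 + 0 + 1/2 = 5/8
  P(B=1) = 0 + 3/8 + 0 = 3/8

H(A|B) = -Σ P(A,B)·log₂ P(A|B), where P(A|B) = P(A,B) / P(B)
  (cells with P(A,B) = 0 contribute 0)
  (A=0,B=0): P(A|B) = (1/8)/(5/8) = 1/5;  -(1/8)·log₂(1/5) = 0.2902
  (A=1,B=1): P(A|B) = (3/8)/(3/8) = 1;  -(3/8)·log₂(1) = 0.0000
  (A=2,B=0): P(A|B) = (1/2)/(5/8) = 4/5;  -(1/2)·log₂(4/5) = 0.1610
H(A|B) = 0.2902 + 0.0000 + 0.1610
  = 0.4512 bits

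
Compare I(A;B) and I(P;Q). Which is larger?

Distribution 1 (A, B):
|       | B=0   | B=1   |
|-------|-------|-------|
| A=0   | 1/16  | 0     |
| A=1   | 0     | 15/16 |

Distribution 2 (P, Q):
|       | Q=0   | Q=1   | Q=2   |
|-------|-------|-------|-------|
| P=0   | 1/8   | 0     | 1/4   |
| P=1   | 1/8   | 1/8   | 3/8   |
Distribution 1 (A, B):
Marginal P(A) (row sums):
  P(A=0) = 1/16 + 0 = 1/16
  P(A=1) = 0 + 15/16 = 15/16
Marginal P(B) (column sums):
  P(B=0) = 1/16 + 0 = 1/16
  P(B=1) = 0 + 15/16 = 15/16

H(A) = -[(1/16)·log₂(1/16) + (15/16)·log₂(15/16)]
  = 0.2500 + 0.0873
  = 0.3373 bits
H(B) = -[(1/16)·log₂(1/16) + (15/16)·log₂(15/16)]
  = 0.2500 + 0.0873
  = 0.3373 bits
H(A,B) = -[(1/16)·log₂(1/16) + (15/16)·log₂(15/16)]
  = 0.2500 + 0.0873
  = 0.3373 bits

I(A;B) = H(A) + H(B) - H(A,B)
  = 0.3373 + 0.3373 - 0.3373
  = 0.3373 bits

Distribution 2 (P, Q):
Marginal P(P) (row sums):
  P(P=0) = 1/8 + 0 + 1/4 = 3/8
  P(P=1) = 1/8 + 1/8 + 3/8 = 5/8
Marginal P(Q) (column sums):
  P(Q=0) = 1/8 + 1/8 = 1/4
  P(Q=1) = 0 + 1/8 = 1/8
  P(Q=2) = 1/4 + 3/8 = 5/8

H(P) = -[(3/8)·log₂(3/8) + (5/8)·log₂(5/8)]
  = 0.5306 + 0.4238
  = 0.9544 bits
H(Q) = -[(1/4)·log₂(1/4) + (1/8)·log₂(1/8) + (5/8)·log₂(5/8)]
  = 0.5000 + 0.3750 + 0.4238
  = 1.2988 bits
H(P,Q) = -[(1/8)·log₂(1/8) + (1/4)·log₂(1/4) + (1/8)·log₂(1/8) + (1/8)·log₂(1/8) + (3/8)·log₂(3/8)]
  = 0.3750 + 0.5000 + 0.3750 + 0.3750 + 0.5306
  = 2.1556 bits

I(P;Q) = H(P) + H(Q) - H(P,Q)
  = 0.9544 + 1.2988 - 2.1556
  = 0.0976 bits

I(A;B) = 0.3373 bits > I(P;Q) = 0.0976 bits, so (A, B) has the higher mutual information (stronger dependence).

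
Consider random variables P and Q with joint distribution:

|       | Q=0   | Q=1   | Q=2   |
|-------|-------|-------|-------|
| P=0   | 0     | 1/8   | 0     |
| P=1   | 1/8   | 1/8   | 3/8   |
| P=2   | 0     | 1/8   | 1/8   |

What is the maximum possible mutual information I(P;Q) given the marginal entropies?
The upper bound on mutual information is I(P;Q) ≤ min(H(P), H(Q)).

Marginal P(P) (row sums):
  P(P=0) = 0 + 1/8 + 0 = 1/8
  P(P=1) = 1/8 + 1/8 + 3/8 = 5/8
  P(P=2) = 0 + 1/8 + 1/8 = 1/4
Marginal P(Q) (column sums):
  P(Q=0) = 0 + 1/8 + 0 = 1/8
  P(Q=1) = 1/8 + 1/8 + 1/8 = 3/8
  P(Q=2) = 0 + 3/8 + 1/8 = 1/2

H(P) = -[(1/8)·log₂(1/8) + (5/8)·log₂(5/8) + (1/4)·log₂(1/4)]
  = 0.3750 + 0.4238 + 0.5000
  = 1.2988 bits
H(Q) = -[(1/8)·log₂(1/8) + (3/8)·log₂(3/8) + (1/2)·log₂(1/2)]
  = 0.3750 + 0.5306 + 0.5000
  = 1.4056 bits

Maximum possible I(P;Q) = min(1.2988, 1.4056) = 1.2988 bits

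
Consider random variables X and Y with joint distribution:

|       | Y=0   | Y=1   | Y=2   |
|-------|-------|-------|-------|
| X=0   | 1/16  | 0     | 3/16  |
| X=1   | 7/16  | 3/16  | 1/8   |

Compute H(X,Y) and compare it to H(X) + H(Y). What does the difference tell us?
Marginal P(X) (row sums):
  P(X=0) = 1/16 + 0 + 3/16 = 1/4
  P(X=1) = 7/16 + 3/16 + 1/8 = 3/4
Marginal P(Y) (column sums):
  P(Y=0) = 1/16 + 7/16 = 1/2
  P(Y=1) = 0 + 3/16 = 3/16
  P(Y=2) = 3/16 + 1/8 = 5/16

H(X,Y) = -[(1/16)·log₂(1/16) + (3/16)·log₂(3/16) + (7/16)·log₂(7/16) + (3/16)·log₂(3/16) + (1/8)·log₂(1/8)]
  = 0.2500 + 0.4528 + 0.5218 + 0.4528 + 0.3750
  = 2.0524 bits
H(X) = -[(1/4)·log₂(1/4) + (3/4)·log₂(3/4)]
  = 0.5000 + 0.3113
  = 0.8113 bits
H(Y) = -[(1/2)·log₂(1/2) + (3/16)·log₂(3/16) + (5/16)·log₂(5/16)]
  = 0.5000 + 0.4528 + 0.5244
  = 1.4772 bits

H(X) + H(Y) = 0.8113 + 1.4772 = 2.2885 bits
Difference: H(X) + H(Y) - H(X,Y) = 2.2885 - 2.0524 = 0.2361 bits = I(X;Y)

The difference is the mutual information; it is positive here, so X and Y are dependent (knowing one reduces uncertainty about the other by 0.2361 bits).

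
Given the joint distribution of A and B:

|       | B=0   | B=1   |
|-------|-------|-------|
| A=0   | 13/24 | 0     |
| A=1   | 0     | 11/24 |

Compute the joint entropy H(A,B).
H(A,B) = -Σ P(A,B) log₂ P(A,B), summed over the non-zero cells:
H(A,B) = -[(13/24)·log₂(13/24) + (11/24)·log₂(11/24)]
  = 0.4791 + 0.5159
  = 0.9950 bits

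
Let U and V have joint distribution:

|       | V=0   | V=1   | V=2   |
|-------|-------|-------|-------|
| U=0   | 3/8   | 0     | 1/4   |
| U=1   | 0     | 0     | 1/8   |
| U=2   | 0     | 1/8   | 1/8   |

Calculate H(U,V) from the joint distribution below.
H(U,V) = -Σ P(U,V) log₂ P(U,V), summed over the non-zero cells:
H(U,V) = -[(3/8)·log₂(3/8) + (1/4)·log₂(1/4) + (1/8)·log₂(1/8) + (1/8)·log₂(1/8) + (1/8)·log₂(1/8)]
  = 0.5306 + 0.5000 + 0.3750 + 0.3750 + 0.3750
  = 2.1556 bits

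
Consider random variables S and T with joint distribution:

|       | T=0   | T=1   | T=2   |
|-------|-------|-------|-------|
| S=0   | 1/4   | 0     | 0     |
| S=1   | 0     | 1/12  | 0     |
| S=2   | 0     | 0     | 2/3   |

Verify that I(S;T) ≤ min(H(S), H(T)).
Marginal P(S) (row sums):
  P(S=0) = 1/4 + 0 + 0 = 1/4
  P(S=1) = 0 + 1/12 + 0 = 1/12
  P(S=2) = 0 + 0 + 2/3 = 2/3
Marginal P(T) (column sums):
  P(T=0) = 1/4 + 0 + 0 = 1/4
  P(T=1) = 0 + 1/12 + 0 = 1/12
  P(T=2) = 0 + 0 + 2/3 = 2/3

H(S) = -[(1/4)·log₂(1/4) + (1/12)·log₂(1/12) + (2/3)·log₂(2/3)]
  = 0.5000 + 0.2987 + 0.3900
  = 1.1887 bits
H(T) = -[(1/4)·log₂(1/4) + (1/12)·log₂(1/12) + (2/3)·log₂(2/3)]
  = 0.5000 + 0.2987 + 0.3900
  = 1.1887 bits
H(S,T) = -[(1/4)·log₂(1/4) + (1/12)·log₂(1/12) + (2/3)·log₂(2/3)]
  = 0.5000 + 0.2987 + 0.3900
  = 1.1887 bits

I(S;T) = H(S) + H(T) - H(S,T)
  = 1.1887 + 1.1887 - 1.1887
  = 1.1887 bits

min(H(S), H(T)) = min(1.1887, 1.1887) = 1.1887 bits
Since 1.1887 ≤ 1.1887, the bound is satisfied ✓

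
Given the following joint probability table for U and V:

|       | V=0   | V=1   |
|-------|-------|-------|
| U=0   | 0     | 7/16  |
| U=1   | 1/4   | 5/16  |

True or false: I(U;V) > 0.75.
Marginal P(U) (row sums):
  P(U=0) = 0 + 7/16 = 7/16
  P(U=1) = 1/4 + 5/16 = 9/16
Marginal P(V) (column sums):
  P(V=0) = 0 + 1/4 = 1/4
  P(V=1) = 7/16 + 5/16 = 3/4

H(U) = -[(7/16)·log₂(7/16) + (9/16)·log₂(9/16)]
  = 0.5218 + 0.4669
  = 0.9887 bits
H(V) = -[(1/4)·log₂(1/4) + (3/4)·log₂(3/4)]
  = 0.5000 + 0.3113
  = 0.8113 bits
H(U,V) = -[(7/16)·log₂(7/16) + (1/4)·log₂(1/4) + (5/16)·log₂(5/16)]
  = 0.5218 + 0.5000 + 0.5244
  = 1.5462 bits

I(U;V) = H(U) + H(V) - H(U,V)
  = 0.9887 + 0.8113 - 1.5462
  = 0.2538 bits

False. I(U;V) = 0.2538 bits, which is ≤ 0.75 bits.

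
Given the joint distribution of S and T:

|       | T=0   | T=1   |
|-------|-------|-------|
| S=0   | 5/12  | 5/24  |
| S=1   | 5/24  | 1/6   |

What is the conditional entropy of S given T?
Marginal P(T) (column sums):
  P(T=0) = 5/12 + 5/24 = 5/8
  P(T=1) = 5/24 + 1/6 = 3/8

H(S|T) = -Σ P(S,T)·log₂ P(S|T), where P(S|T) = P(S,T) / P(T)
  (S=0,T=0): P(S|T) = (5/12)/(5/8) = 2/3;  -(5/12)·log₂(2/3) = 0.2437
  (S=0,T=1): P(S|T) = (5/24)/(3/8) = 5/9;  -(5/24)·log₂(5/9) = 0.1767
  (S=1,T=0): P(S|T) = (5/24)/(5/8) = 1/3;  -(5/24)·log₂(1/3) = 0.3302
  (S=1,T=1): P(S|T) = (1/6)/(3/8) = 4/9;  -(1/6)·log₂(4/9) = 0.1950
H(S|T) = 0.2437 + 0.1767 + 0.3302 + 0.1950
  = 0.9456 bits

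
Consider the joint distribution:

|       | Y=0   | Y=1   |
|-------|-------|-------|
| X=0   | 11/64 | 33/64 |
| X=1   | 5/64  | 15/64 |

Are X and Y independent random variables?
Marginal P(X) (row sums):
  P(X=0) = 11/64 + 33/64 = 11/16
  P(X=1) = 5/64 + 15/64 = 5/16
Marginal P(Y) (column sums):
  P(Y=0) = 11/64 + 5/64 = 1/4
  P(Y=1) = 33/64 + 15/64 = 3/4

X and Y are independent iff P(X=i,Y=j) = P(X=i)·P(Y=j) for every cell.
  P(X=0)·P(Y=0) = 11/16 × 1/4 = 11/64 = P(X=0,Y=0) ✓
  P(X=0)·P(Y=1) = 11/16 × 3/4 = 33/64 = P(X=0,Y=1) ✓
  P(X=1)·P(Y=0) = 5/16 × 1/4 = 5/64 = P(X=1,Y=0) ✓
  P(X=1)·P(Y=1) = 5/16 × 3/4 = 15/64 = P(X=1,Y=1) ✓

Yes, X and Y are independent: every cell factors, so I(X;Y) = 0 bits.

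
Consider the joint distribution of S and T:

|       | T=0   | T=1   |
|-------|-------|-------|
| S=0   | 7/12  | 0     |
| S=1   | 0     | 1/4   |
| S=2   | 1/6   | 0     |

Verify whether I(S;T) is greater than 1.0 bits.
Marginal P(S) (row sums):
  P(S=0) = 7/12 + 0 = 7/12
  P(S=1) = 0 + 1/4 = 1/4
  P(S=2) = 1/6 + 0 = 1/6
Marginal P(T) (column sums):
  P(T=0) = 7/12 + 0 + 1/6 = 3/4
  P(T=1) = 0 + 1/4 + 0 = 1/4

H(S) = -[(7/12)·log₂(7/12) + (1/4)·log₂(1/4) + (1/6)·log₂(1/6)]
  = 0.4536 + 0.5000 + 0.4308
  = 1.3844 bits
H(T) = -[(3/4)·log₂(3/4) + (1/4)·log₂(1/4)]
  = 0.3113 + 0.5000
  = 0.8113 bits
H(S,T) = -[(7/12)·log₂(7/12) + (1/4)·log₂(1/4) + (1/6)·log₂(1/6)]
  = 0.4536 + 0.5000 + 0.4308
  = 1.3844 bits

I(S;T) = H(S) + H(T) - H(S,T)
  = 1.3844 + 0.8113 - 1.3844
  = 0.8113 bits

No. I(S;T) = 0.8113 bits, which is ≤ 1.0 bits.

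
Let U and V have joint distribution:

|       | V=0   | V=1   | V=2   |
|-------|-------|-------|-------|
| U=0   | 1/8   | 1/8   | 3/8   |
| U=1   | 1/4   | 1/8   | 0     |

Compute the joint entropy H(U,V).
H(U,V) = -Σ P(U,V) log₂ P(U,V), summed over the non-zero cells:
H(U,V) = -[(1/8)·log₂(1/8) + (1/8)·log₂(1/8) + (3/8)·log₂(3/8) + (1/4)·log₂(1/4) + (1/8)·log₂(1/8)]
  = 0.3750 + 0.3750 + 0.5306 + 0.5000 + 0.3750
  = 2.1556 bits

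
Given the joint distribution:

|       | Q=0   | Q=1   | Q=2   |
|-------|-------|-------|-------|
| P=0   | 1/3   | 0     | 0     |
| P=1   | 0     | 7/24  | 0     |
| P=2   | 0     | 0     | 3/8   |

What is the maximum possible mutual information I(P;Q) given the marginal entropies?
The upper bound on mutual information is I(P;Q) ≤ min(H(P), H(Q)).

Marginal P(P) (row sums):
  P(P=0) = 1/3 + 0 + 0 = 1/3
  P(P=1) = 0 + 7/24 + 0 = 7/24
  P(P=2) = 0 + 0 + 3/8 = 3/8
Marginal P(Q) (column sums):
  P(Q=0) = 1/3 + 0 + 0 = 1/3
  P(Q=1) = 0 + 7/24 + 0 = 7/24
  P(Q=2) = 0 + 0 + 3/8 = 3/8

H(P) = -[(1/3)·log₂(1/3) + (7/24)·log₂(7/24) + (3/8)·log₂(3/8)]
  = 0.5283 + 0.5185 + 0.5306
  = 1.5774 bits
H(Q) = -[(1/3)·log₂(1/3) + (7/24)·log₂(7/24) + (3/8)·log₂(3/8)]
  = 0.5283 + 0.5185 + 0.5306
  = 1.5774 bits

Maximum possible I(P;Q) = min(1.5774, 1.5774) = 1.5774 bits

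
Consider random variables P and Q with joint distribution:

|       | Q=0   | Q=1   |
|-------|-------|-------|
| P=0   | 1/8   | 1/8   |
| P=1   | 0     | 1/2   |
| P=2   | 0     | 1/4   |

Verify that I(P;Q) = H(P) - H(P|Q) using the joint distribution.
Left side, from I(P;Q) = H(P) + H(Q) - H(P,Q):
Marginal P(P) (row sums):
  P(P=0) = 1/8 + 1/8 = 1/4
  P(P=1) = 0 + 1/2 = 1/2
  P(P=2) = 0 + 1/4 = 1/4
Marginal P(Q) (column sums):
  P(Q=0) = 1/8 + 0 + 0 = 1/8
  P(Q=1) = 1/8 + 1/2 + 1/4 = 7/8

H(P) = -[(1/4)·log₂(1/4) + (1/2)·log₂(1/2) + (1/4)·log₂(1/4)]
  = 0.5000 + 0.5000 + 0.5000
  = 1.5000 bits
H(Q) = -[(1/8)·log₂(1/8) + (7/8)·log₂(7/8)]
  = 0.3750 + 0.1686
  = 0.5436 bits
H(P,Q) = -[(1/8)·log₂(1/8) + (1/8)·log₂(1/8) + (1/2)·log₂(1/2) + (1/4)·log₂(1/4)]
  = 0.3750 + 0.3750 + 0.5000 + 0.5000
  = 1.7500 bits

I(P;Q) = H(P) + H(Q) - H(P,Q)
  = 1.5000 + 0.5436 - 1.7500
  = 0.2936 bits

Right side, with H(P|Q) computed directly from the conditional probabilities:
H(P|Q) = -Σ P(P,Q)·log₂ P(P|Q), where P(P|Q) = P(P,Q) / P(Q)
  (cells with P(P,Q) = 0 contribute 0)
  (P=0,Q=0): P(P|Q) = (1/8)/(1/8) = 1;  -(1/8)·log₂(1) = 0.0000
  (P=0,Q=1): P(P|Q) = (1/8)/(7/8) = 1/7;  -(1/8)·log₂(1/7) = 0.3509
  (P=1,Q=1): P(P|Q) = (1/2)/(7/8) = 4/7;  -(1/2)·log₂(4/7) = 0.4037
  (P=2,Q=1): P(P|Q) = (1/4)/(7/8) = 2/7;  -(1/4)·log₂(2/7) = 0.4518
H(P|Q) = 0.0000 + 0.3509 + 0.4037 + 0.4518
  = 1.2064 bits
H(P) - H(P|Q) = 1.5000 - 1.2064 = 0.2936 bits

Both sides equal 0.2936 bits, so I(P;Q) = H(P) - H(P|Q) ✓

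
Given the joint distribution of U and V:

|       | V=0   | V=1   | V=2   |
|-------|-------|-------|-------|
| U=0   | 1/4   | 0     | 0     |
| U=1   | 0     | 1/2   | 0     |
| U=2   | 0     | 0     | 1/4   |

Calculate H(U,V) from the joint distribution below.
H(U,V) = -Σ P(U,V) log₂ P(U,V), summed over the non-zero cells:
H(U,V) = -[(1/4)·log₂(1/4) + (1/2)·log₂(1/2) + (1/4)·log₂(1/4)]
  = 0.5000 + 0.5000 + 0.5000
  = 1.5000 bits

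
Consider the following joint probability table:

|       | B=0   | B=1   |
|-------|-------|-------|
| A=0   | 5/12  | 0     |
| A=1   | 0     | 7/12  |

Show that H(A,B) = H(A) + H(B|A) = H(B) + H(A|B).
Marginal P(A) (row sums):
  P(A=0) = 5/12 + 0 = 5/12
  P(A=1) = 0 + 7/12 = 7/12
Marginal P(B) (column sums):
  P(B=0) = 5/12 + 0 = 5/12
  P(B=1) = 0 + 7/12 = 7/12

Decomposition 1: H(A) + H(B|A)
H(A) = -[(5/12)·log₂(5/12) + (7/12)·log₂(7/12)]
  = 0.5263 + 0.4536
  = 0.9799 bits
H(B|A) = -Σ P(A,B)·log₂ P(B|A), where P(B|A) = P(A,B) / P(A)
  (cells with P(A,B) = 0 contribute 0)
  (A=0,B=0): P(B|A) = (5/12)/(5/12) = 1;  -(5/12)·log₂(1) = 0.0000
  (A=1,B=1): P(B|A) = (7/12)/(7/12) = 1;  -(7/12)·log₂(1) = 0.0000
H(B|A) = 0.0000 + 0.0000
  = 0.0000 bits
H(A) + H(B|A) = 0.9799 + 0.0000 = 0.9799 bits

Decomposition 2: H(B) + H(A|B)
H(B) = -[(5/12)·log₂(5/12) + (7/12)·log₂(7/12)]
  = 0.5263 + 0.4536
  = 0.9799 bits
H(A|B) = -Σ P(A,B)·log₂ P(A|B), where P(A|B) = P(A,B) / P(B)
  (cells with P(A,B) = 0 contribute 0)
  (A=0,B=0): P(A|B) = (5/12)/(5/12) = 1;  -(5/12)·log₂(1) = 0.0000
  (A=1,B=1): P(A|B) = (7/12)/(7/12) = 1;  -(7/12)·log₂(1) = 0.0000
H(A|B) = 0.0000 + 0.0000
  = 0.0000 bits
H(B) + H(A|B) = 0.9799 + 0.0000 = 0.9799 bits

Direct computation of the joint entropy:
H(A,B) = -[(5/12)·log₂(5/12) + (7/12)·log₂(7/12)]
  = 0.5263 + 0.4536
  = 0.9799 bits

All three agree: H(A,B) = 0.9799 bits ✓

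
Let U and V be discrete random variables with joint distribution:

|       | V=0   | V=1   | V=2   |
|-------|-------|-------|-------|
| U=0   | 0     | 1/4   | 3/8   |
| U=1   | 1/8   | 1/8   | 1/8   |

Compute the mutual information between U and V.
Marginal P(U) (row sums):
  P(U=0) = 0 + 1/4 + 3/8 = 5/8
  P(U=1) = 1/8 + 1/8 + 1/8 = 3/8
Marginal P(V) (column sums):
  P(V=0) = 0 + 1/8 = 1/8
  P(V=1) = 1/4 + 1/8 = 3/8
  P(V=2) = 3/8 + 1/8 = 1/2

H(U) = -[(5/8)·log₂(5/8) + (3/8)·log₂(3/8)]
  = 0.4238 + 0.5306
  = 0.9544 bits
H(V) = -[(1/8)·log₂(1/8) + (3/8)·log₂(3/8) + (1/2)·log₂(1/2)]
  = 0.3750 + 0.5306 + 0.5000
  = 1.4056 bits
H(U,V) = -[(1/4)·log₂(1/4) + (3/8)·log₂(3/8) + (1/8)·log₂(1/8) + (1/8)·log₂(1/8) + (1/8)·log₂(1/8)]
  = 0.5000 + 0.5306 + 0.3750 + 0.3750 + 0.3750
  = 2.1556 bits

I(U;V) = H(U) + H(V) - H(U,V)
  = 0.9544 + 1.4056 - 2.1556
  = 0.2044 bits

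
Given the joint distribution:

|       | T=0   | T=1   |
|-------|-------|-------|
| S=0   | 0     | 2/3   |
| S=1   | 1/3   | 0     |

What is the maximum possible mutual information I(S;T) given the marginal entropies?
The upper bound on mutual information is I(S;T) ≤ min(H(S), H(T)).

Marginal P(S) (row sums):
  P(S=0) = 0 + 2/3 = 2/3
  P(S=1) = 1/3 + 0 = 1/3
Marginal P(T) (column sums):
  P(T=0) = 0 + 1/3 = 1/3
  P(T=1) = 2/3 + 0 = 2/3

H(S) = -[(2/3)·log₂(2/3) + (1/3)·log₂(1/3)]
  = 0.3900 + 0.5283
  = 0.9183 bits
H(T) = -[(1/3)·log₂(1/3) + (2/3)·log₂(2/3)]
  = 0.5283 + 0.3900
  = 0.9183 bits

Maximum possible I(S;T) = min(0.9183, 0.9183) = 0.9183 bits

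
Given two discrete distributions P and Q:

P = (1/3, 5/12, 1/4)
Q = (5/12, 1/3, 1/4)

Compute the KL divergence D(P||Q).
D(P||Q) = Σ P(i) log₂(P(i)/Q(i))
  i=0: (1/3) × log₂((1/3)/(5/12)) = (1/3) × log₂(4/5) = -0.1073
  i=1: (5/12) × log₂((5/12)/(1/3)) = (5/12) × log₂(5/4) = 0.1341
  i=2: (1/4) × log₂((1/4)/(1/4)) = (1/4) × log₂(1) = 0.0000
D(P||Q) = -0.1073 + 0.1341 + 0.0000
  = 0.0268 bits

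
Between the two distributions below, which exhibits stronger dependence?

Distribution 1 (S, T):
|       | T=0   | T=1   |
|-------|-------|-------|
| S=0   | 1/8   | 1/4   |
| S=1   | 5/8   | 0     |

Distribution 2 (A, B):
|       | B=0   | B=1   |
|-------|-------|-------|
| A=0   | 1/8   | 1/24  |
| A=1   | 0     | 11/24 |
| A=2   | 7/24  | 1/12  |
Distribution 1 (S, T):
Marginal P(S) (row sums):
  P(S=0) = 1/8 + 1/4 = 3/8
  P(S=1) = 5/8 + 0 = 5/8
Marginal P(T) (column sums):
  P(T=0) = 1/8 + 5/8 = 3/4
  P(T=1) = 1/4 + 0 = 1/4

H(S) = -[(3/8)·log₂(3/8) + (5/8)·log₂(5/8)]
  = 0.5306 + 0.4238
  = 0.9544 bits
H(T) = -[(3/4)·log₂(3/4) + (1/4)·log₂(1/4)]
  = 0.3113 + 0.5000
  = 0.8113 bits
H(S,T) = -[(1/8)·log₂(1/8) + (1/4)·log₂(1/4) + (5/8)·log₂(5/8)]
  = 0.3750 + 0.5000 + 0.4238
  = 1.2988 bits

I(S;T) = H(S) + H(T) - H(S,T)
  = 0.9544 + 0.8113 - 1.2988
  = 0.4669 bits

Distribution 2 (A, B):
Marginal P(A) (row sums):
  P(A=0) = 1/8 + 1/24 = 1/6
  P(A=1) = 0 + 11/24 = 11/24
  P(A=2) = 7/24 + 1/12 = 3/8
Marginal P(B) (column sums):
  P(B=0) = 1/8 + 0 + 7/24 = 5/12
  P(B=1) = 1/24 + 11/24 + 1/12 = 7/12

H(A) = -[(1/6)·log₂(1/6) + (11/24)·log₂(11/24) + (3/8)·log₂(3/8)]
  = 0.4308 + 0.5159 + 0.5306
  = 1.4773 bits
H(B) = -[(5/12)·log₂(5/12) + (7/12)·log₂(7/12)]
  = 0.5263 + 0.4536
  = 0.9799 bits
H(A,B) = -[(1/8)·log₂(1/8) + (1/24)·log₂(1/24) + (11/24)·log₂(11/24) + (7/24)·log₂(7/24) + (1/12)·log₂(1/12)]
  = 0.3750 + 0.1910 + 0.5159 + 0.5185 + 0.2987
  = 1.8991 bits

I(A;B) = H(A) + H(B) - H(A,B)
  = 1.4773 + 0.9799 - 1.8991
  = 0.5581 bits

I(A;B) = 0.5581 bits > I(S;T) = 0.4669 bits, so (A, B) has the higher mutual information (stronger dependence).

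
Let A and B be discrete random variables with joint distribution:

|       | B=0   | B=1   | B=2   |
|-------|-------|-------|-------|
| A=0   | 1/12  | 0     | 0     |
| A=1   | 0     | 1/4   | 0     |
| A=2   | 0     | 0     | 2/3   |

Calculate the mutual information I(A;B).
Marginal P(A) (row sums):
  P(A=0) = 1/12 + 0 + 0 = 1/12
  P(A=1) = 0 + 1/4 + 0 = 1/4
  P(A=2) = 0 + 0 + 2/3 = 2/3
Marginal P(B) (column sums):
  P(B=0) = 1/12 + 0 + 0 = 1/12
  P(B=1) = 0 + 1/4 + 0 = 1/4
  P(B=2) = 0 + 0 + 2/3 = 2/3

H(A) = -[(1/12)·log₂(1/12) + (1/4)·log₂(1/4) + (2/3)·log₂(2/3)]
  = 0.2987 + 0.5000 + 0.3900
  = 1.1887 bits
H(B) = -[(1/12)·log₂(1/12) + (1/4)·log₂(1/4) + (2/3)·log₂(2/3)]
  = 0.2987 + 0.5000 + 0.3900
  = 1.1887 bits
H(A,B) = -[(1/12)·log₂(1/12) + (1/4)·log₂(1/4) + (2/3)·log₂(2/3)]
  = 0.2987 + 0.5000 + 0.3900
  = 1.1887 bits

I(A;B) = H(A) + H(B) - H(A,B)
  = 1.1887 + 1.1887 - 1.1887
  = 1.1887 bits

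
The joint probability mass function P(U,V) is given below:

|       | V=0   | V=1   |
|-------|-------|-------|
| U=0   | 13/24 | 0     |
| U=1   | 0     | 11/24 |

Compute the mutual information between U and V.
Marginal P(U) (row sums):
  P(U=0) = 13/24 + 0 = 13/24
  P(U=1) = 0 + 11/24 = 11/24
Marginal P(V) (column sums):
  P(V=0) = 13/24 + 0 = 13/24
  P(V=1) = 0 + 11/24 = 11/24

H(U) = -[(13/24)·log₂(13/24) + (11/24)·log₂(11/24)]
  = 0.4791 + 0.5159
  = 0.9950 bits
H(V) = -[(13/24)·log₂(13/24) + (11/24)·log₂(11/24)]
  = 0.4791 + 0.5159
  = 0.9950 bits
H(U,V) = -[(13/24)·log₂(13/24) + (11/24)·log₂(11/24)]
  = 0.4791 + 0.5159
  = 0.9950 bits

I(U;V) = H(U) + H(V) - H(U,V)
  = 0.9950 + 0.9950 - 0.9950
  = 0.9950 bits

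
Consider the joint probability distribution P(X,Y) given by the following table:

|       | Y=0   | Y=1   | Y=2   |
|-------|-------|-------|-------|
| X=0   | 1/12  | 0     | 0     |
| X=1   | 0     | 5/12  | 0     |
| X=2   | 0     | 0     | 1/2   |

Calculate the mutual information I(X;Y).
Marginal P(X) (row sums):
  P(X=0) = 1/12 + 0 + 0 = 1/12
  P(X=1) = 0 + 5/12 + 0 = 5/12
  P(X=2) = 0 + 0 + 1/2 = 1/2
Marginal P(Y) (column sums):
  P(Y=0) = 1/12 + 0 + 0 = 1/12
  P(Y=1) = 0 + 5/12 + 0 = 5/12
  P(Y=2) = 0 + 0 + 1/2 = 1/2

H(X) = -[(1/12)·log₂(1/12) + (5/12)·log₂(5/12) + (1/2)·log₂(1/2)]
  = 0.2987 + 0.5263 + 0.5000
  = 1.3250 bits
H(Y) = -[(1/12)·log₂(1/12) + (5/12)·log₂(5/12) + (1/2)·log₂(1/2)]
  = 0.2987 + 0.5263 + 0.5000
  = 1.3250 bits
H(X,Y) = -[(1/12)·log₂(1/12) + (5/12)·log₂(5/12) + (1/2)·log₂(1/2)]
  = 0.2987 + 0.5263 + 0.5000
  = 1.3250 bits

I(X;Y) = H(X) + H(Y) - H(X,Y)
  = 1.3250 + 1.3250 - 1.3250
  = 1.3250 bits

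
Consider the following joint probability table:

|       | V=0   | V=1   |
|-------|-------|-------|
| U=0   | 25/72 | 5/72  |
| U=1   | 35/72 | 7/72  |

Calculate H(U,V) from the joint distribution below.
H(U,V) = -Σ P(U,V) log₂ P(U,V), summed over the non-zero cells:
H(U,V) = -[(25/72)·log₂(25/72) + (5/72)·log₂(5/72) + (35/72)·log₂(35/72) + (7/72)·log₂(7/72)]
  = 0.5299 + 0.2672 + 0.5059 + 0.3269
  = 1.6299 bits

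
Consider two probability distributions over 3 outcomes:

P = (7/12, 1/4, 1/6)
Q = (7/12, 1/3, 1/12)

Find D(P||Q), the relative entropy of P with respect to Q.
D(P||Q) = Σ P(i) log₂(P(i)/Q(i))
  i=0: (7/12) × log₂((7/12)/(7/12)) = (7/12) × log₂(1) = 0.0000
  i=1: (1/4) × log₂((1/4)/(1/3)) = (1/4) × log₂(3/4) = -0.1038
  i=2: (1/6) × log₂((1/6)/(1/12)) = (1/6) × log₂(2) = 0.1667
D(P||Q) = 0.0000 - 0.1038 + 0.1667
  = 0.0629 bits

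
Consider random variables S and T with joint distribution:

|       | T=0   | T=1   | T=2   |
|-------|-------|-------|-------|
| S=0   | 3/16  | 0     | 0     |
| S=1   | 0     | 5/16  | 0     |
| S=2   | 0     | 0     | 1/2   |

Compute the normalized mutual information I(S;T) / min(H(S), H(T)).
Marginal P(S) (row sums):
  P(S=0) = 3/16 + 0 + 0 = 3/16
  P(S=1) = 0 + 5/16 + 0 = 5/16
  P(S=2) = 0 + 0 + 1/2 = 1/2
Marginal P(T) (column sums):
  P(T=0) = 3/16 + 0 + 0 = 3/16
  P(T=1) = 0 + 5/16 + 0 = 5/16
  P(T=2) = 0 + 0 + 1/2 = 1/2

H(S) = -[(3/16)·log₂(3/16) + (5/16)·log₂(5/16) + (1/2)·log₂(1/2)]
  = 0.4528 + 0.5244 + 0.5000
  = 1.4772 bits
H(T) = -[(3/16)·log₂(3/16) + (5/16)·log₂(5/16) + (1/2)·log₂(1/2)]
  = 0.4528 + 0.5244 + 0.5000
  = 1.4772 bits
H(S,T) = -[(3/16)·log₂(3/16) + (5/16)·log₂(5/16) + (1/2)·log₂(1/2)]
  = 0.4528 + 0.5244 + 0.5000
  = 1.4772 bits

I(S;T) = H(S) + H(T) - H(S,T)
  = 1.4772 + 1.4772 - 1.4772
  = 1.4772 bits

min(H(S), H(T)) = min(1.4772, 1.4772) = 1.4772 bits
Normalized MI = 1.4772 / 1.4772 = 1.0000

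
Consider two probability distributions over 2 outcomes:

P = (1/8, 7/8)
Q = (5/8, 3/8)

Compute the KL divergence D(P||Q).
D(P||Q) = Σ P(i) log₂(P(i)/Q(i))
  i=0: (1/8) × log₂((1/8)/(5/8)) = (1/8) × log₂(1/5) = -0.2902
  i=1: (7/8) × log₂((7/8)/(3/8)) = (7/8) × log₂(7/3) = 1.0696
D(P||Q) = -0.2902 + 1.0696
  = 0.7794 bits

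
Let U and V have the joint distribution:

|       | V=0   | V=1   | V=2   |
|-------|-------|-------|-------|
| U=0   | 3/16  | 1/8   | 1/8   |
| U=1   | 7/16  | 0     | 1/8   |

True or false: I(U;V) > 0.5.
Marginal P(U) (row sums):
  P(U=0) = 3/16 + 1/8 + 1/8 = 7/16
  P(U=1) = 7/16 + 0 + 1/8 = 9/16
Marginal P(V) (column sums):
  P(V=0) = 3/16 + 7/16 = 5/8
  P(V=1) = 1/8 + 0 = 1/8
  P(V=2) = 1/8 + 1/8 = 1/4

H(U) = -[(7/16)·log₂(7/16) + (9/16)·log₂(9/16)]
  = 0.5218 + 0.4669
  = 0.9887 bits
H(V) = -[(5/8)·log₂(5/8) + (1/8)·log₂(1/8) + (1/4)·log₂(1/4)]
  = 0.4238 + 0.3750 + 0.5000
  = 1.2988 bits
H(U,V) = -[(3/16)·log₂(3/16) + (1/8)·log₂(1/8) + (1/8)·log₂(1/8) + (7/16)·log₂(7/16) + (1/8)·log₂(1/8)]
  = 0.4528 + 0.3750 + 0.3750 + 0.5218 + 0.3750
  = 2.0996 bits

I(U;V) = H(U) + H(V) - H(U,V)
  = 0.9887 + 1.2988 - 2.0996
  = 0.1879 bits

False. I(U;V) = 0.1879 bits, which is ≤ 0.5 bits.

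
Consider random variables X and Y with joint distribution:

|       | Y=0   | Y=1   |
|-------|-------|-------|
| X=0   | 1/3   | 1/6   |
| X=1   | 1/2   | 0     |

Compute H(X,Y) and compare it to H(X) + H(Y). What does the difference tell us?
Marginal P(X) (row sums):
  P(X=0) = 1/3 + 1/6 = 1/2
  P(X=1) = 1/2 + 0 = 1/2
Marginal P(Y) (column sums):
  P(Y=0) = 1/3 + 1/2 = 5/6
  P(Y=1) = 1/6 + 0 = 1/6

H(X,Y) = -[(1/3)·log₂(1/3) + (1/6)·log₂(1/6) + (1/2)·log₂(1/2)]
  = 0.5283 + 0.4308 + 0.5000
  = 1.4591 bits
H(X) = -[(1/2)·log₂(1/2) + (1/2)·log₂(1/2)]
  = 0.5000 + 0.5000
  = 1.0000 bits
H(Y) = -[(5/6)·log₂(5/6) + (1/6)·log₂(1/6)]
  = 0.2192 + 0.4308
  = 0.6500 bits

H(X) + H(Y) = 1.0000 + 0.6500 = 1.6500 bits
Difference: H(X) + H(Y) - H(X,Y) = 1.6500 - 1.4591 = 0.1909 bits = I(X;Y)

The difference is the mutual information; it is positive here, so X and Y are dependent (knowing one reduces uncertainty about the other by 0.1909 bits).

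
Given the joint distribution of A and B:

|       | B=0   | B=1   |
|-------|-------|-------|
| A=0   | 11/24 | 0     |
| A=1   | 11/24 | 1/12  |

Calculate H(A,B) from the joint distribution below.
H(A,B) = -Σ P(A,B) log₂ P(A,B), summed over the non-zero cells:
H(A,B) = -[(11/24)·log₂(11/24) + (11/24)·log₂(11/24) + (1/12)·log₂(1/12)]
  = 0.5159 + 0.5159 + 0.2987
  = 1.3305 bits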